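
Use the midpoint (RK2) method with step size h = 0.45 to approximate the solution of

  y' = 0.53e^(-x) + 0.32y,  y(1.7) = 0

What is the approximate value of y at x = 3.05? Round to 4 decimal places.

Midpoint: k1 = f(x_n, y_n); k2 = f(x_n + h/2, y_n + (h/2)·k1); y_{n+1} = y_n + h·k2.
x=1.700000, y=0.000000:
  k1 = f(1.700000, 0.000000) = 0.096822
  k2 = f(1.925000, 0.021785) = 0.084285
  y ← 0.000000 + 0.45·0.084285 = 0.037928
x=2.150000, y=0.037928:
  k1 = f(2.150000, 0.037928) = 0.073874
  k2 = f(2.375000, 0.054550) = 0.066754
  y ← 0.037928 + 0.45·0.066754 = 0.067968
x=2.600000, y=0.067968:
  k1 = f(2.600000, 0.067968) = 0.061115
  k2 = f(2.825000, 0.081718) = 0.057583
  y ← 0.067968 + 0.45·0.057583 = 0.093880
y(3.05) ≈ 0.0939

0.0939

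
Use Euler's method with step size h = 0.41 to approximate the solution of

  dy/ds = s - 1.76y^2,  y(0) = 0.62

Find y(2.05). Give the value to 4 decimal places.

1.0015

Euler: y_{n+1} = y_n + h·f(s_n, y_n).
s=0.000000, y=0.620000: f=-0.676544 → y ← 0.620000 + 0.41·(-0.676544) = 0.342617
s=0.410000, y=0.342617: f=0.203400 → y ← 0.342617 + 0.41·0.203400 = 0.426011
s=0.820000, y=0.426011: f=0.500586 → y ← 0.426011 + 0.41·0.500586 = 0.631251
s=1.230000, y=0.631251: f=0.528679 → y ← 0.631251 + 0.41·0.528679 = 0.848009
s=1.640000, y=0.848009: f=0.374349 → y ← 0.848009 + 0.41·0.374349 = 1.001492
y(2.05) ≈ 1.0015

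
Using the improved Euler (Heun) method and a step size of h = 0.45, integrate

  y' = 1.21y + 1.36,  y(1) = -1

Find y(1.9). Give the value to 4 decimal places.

-0.7688

Heun: k1 = f(t_n, y_n); k2 = f(t_n + h, y_n + h·k1); y_{n+1} = y_n + (h/2)·(k1 + k2).
t=1.000000, y=-1.000000:
  k1 = f(1.000000, -1.000000) = 0.150000
  k2 = f(1.450000, -0.932500) = 0.231675
  y ← -1.000000 + (0.45/2)·(0.150000 + 0.231675) = -0.914123
t=1.450000, y=-0.914123:
  k1 = f(1.450000, -0.914123) = 0.253911
  k2 = f(1.900000, -0.799863) = 0.392166
  y ← -0.914123 + (0.45/2)·(0.253911 + 0.392166) = -0.768756
y(1.9) ≈ -0.7688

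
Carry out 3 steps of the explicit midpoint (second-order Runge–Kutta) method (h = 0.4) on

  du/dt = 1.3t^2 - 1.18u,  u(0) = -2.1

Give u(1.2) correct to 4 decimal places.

0.0082

Midpoint: k1 = f(t_n, u_n); k2 = f(t_n + h/2, u_n + (h/2)·k1); u_{n+1} = u_n + h·k2.
t=0.000000, u=-2.100000:
  k1 = f(0.000000, -2.100000) = 2.478000
  k2 = f(0.200000, -1.604400) = 1.945192
  u ← -2.100000 + 0.4·1.945192 = -1.321923
t=0.400000, u=-1.321923:
  k1 = f(0.400000, -1.321923) = 1.767869
  k2 = f(0.600000, -0.968349) = 1.610652
  u ← -1.321923 + 0.4·1.610652 = -0.677662
t=0.800000, u=-0.677662:
  k1 = f(0.800000, -0.677662) = 1.631642
  k2 = f(1.000000, -0.351334) = 1.714574
  u ← -0.677662 + 0.4·1.714574 = 0.008167
u(1.2) ≈ 0.0082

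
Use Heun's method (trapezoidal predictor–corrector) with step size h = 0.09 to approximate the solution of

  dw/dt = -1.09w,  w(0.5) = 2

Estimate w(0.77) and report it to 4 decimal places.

1.4909

Heun: k1 = f(t_n, w_n); k2 = f(t_n + h, w_n + h·k1); w_{n+1} = w_n + (h/2)·(k1 + k2).
t=0.500000, w=2.000000:
  k1 = f(0.500000, 2.000000) = -2.180000
  k2 = f(0.590000, 1.803800) = -1.966142
  w ← 2.000000 + (0.09/2)·(-2.180000 + (-1.966142)) = 1.813424
t=0.590000, w=1.813424:
  k1 = f(0.590000, 1.813424) = -1.976632
  k2 = f(0.680000, 1.635527) = -1.782724
  w ← 1.813424 + (0.09/2)·(-1.976632 + (-1.782724)) = 1.644253
t=0.680000, w=1.644253:
  k1 = f(0.680000, 1.644253) = -1.792235
  k2 = f(0.770000, 1.482951) = -1.616417
  w ← 1.644253 + (0.09/2)·(-1.792235 + (-1.616417)) = 1.490863
w(0.77) ≈ 1.4909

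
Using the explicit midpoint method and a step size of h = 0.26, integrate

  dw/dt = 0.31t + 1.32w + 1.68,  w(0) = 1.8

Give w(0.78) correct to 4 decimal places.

7.3260

Midpoint: k1 = f(t_n, w_n); k2 = f(t_n + h/2, w_n + (h/2)·k1); w_{n+1} = w_n + h·k2.
t=0.000000, w=1.800000:
  k1 = f(0.000000, 1.800000) = 4.056000
  k2 = f(0.130000, 2.327280) = 4.792310
  w ← 1.800000 + 0.26·4.792310 = 3.046000
t=0.260000, w=3.046000:
  k1 = f(0.260000, 3.046000) = 5.781321
  k2 = f(0.390000, 3.797572) = 6.813695
  w ← 3.046000 + 0.26·6.813695 = 4.817561
t=0.520000, w=4.817561:
  k1 = f(0.520000, 4.817561) = 8.200381
  k2 = f(0.650000, 5.883611) = 9.647866
  w ← 4.817561 + 0.26·9.647866 = 7.326006
w(0.78) ≈ 7.3260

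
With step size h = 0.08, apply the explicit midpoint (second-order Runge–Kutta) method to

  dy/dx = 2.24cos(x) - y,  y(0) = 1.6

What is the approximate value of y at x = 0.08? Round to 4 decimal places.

Midpoint: k1 = f(x_n, y_n); k2 = f(x_n + h/2, y_n + (h/2)·k1); y_{n+1} = y_n + h·k2.
x=0.000000, y=1.600000:
  k1 = f(0.000000, 1.600000) = 0.640000
  k2 = f(0.040000, 1.625600) = 0.612608
  y ← 1.600000 + 0.08·0.612608 = 1.649009
y(0.08) ≈ 1.6490

1.6490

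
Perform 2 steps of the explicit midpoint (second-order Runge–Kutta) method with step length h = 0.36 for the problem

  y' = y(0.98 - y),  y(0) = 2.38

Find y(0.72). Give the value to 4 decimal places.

1.5345

Midpoint: k1 = f(x_n, y_n); k2 = f(x_n + h/2, y_n + (h/2)·k1); y_{n+1} = y_n + h·k2.
x=0.000000, y=2.380000:
  k1 = f(0.000000, 2.380000) = -3.332000
  k2 = f(0.180000, 1.780240) = -1.424619
  y ← 2.380000 + 0.36·(-1.424619) = 1.867137
x=0.360000, y=1.867137:
  k1 = f(0.360000, 1.867137) = -1.656407
  k2 = f(0.540000, 1.568984) = -0.924106
  y ← 1.867137 + 0.36·(-0.924106) = 1.534459
y(0.72) ≈ 1.5345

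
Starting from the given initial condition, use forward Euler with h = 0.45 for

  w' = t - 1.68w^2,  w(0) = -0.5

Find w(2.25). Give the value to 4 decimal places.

-1.2055

Euler: w_{n+1} = w_n + h·f(t_n, w_n).
t=0.000000, w=-0.500000: f=-0.420000 → w ← -0.500000 + 0.45·(-0.420000) = -0.689000
t=0.450000, w=-0.689000: f=-0.347531 → w ← -0.689000 + 0.45·(-0.347531) = -0.845389
t=0.900000, w=-0.845389: f=-0.300667 → w ← -0.845389 + 0.45·(-0.300667) = -0.980689
t=1.350000, w=-0.980689: f=-0.265742 → w ← -0.980689 + 0.45·(-0.265742) = -1.100273
t=1.800000, w=-1.100273: f=-0.233810 → w ← -1.100273 + 0.45·(-0.233810) = -1.205488
w(2.25) ≈ -1.2055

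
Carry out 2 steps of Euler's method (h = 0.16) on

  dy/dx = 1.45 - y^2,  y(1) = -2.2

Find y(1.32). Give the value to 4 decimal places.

Euler: y_{n+1} = y_n + h·f(x_n, y_n).
x=1.000000, y=-2.200000: f=-3.390000 → y ← -2.200000 + 0.16·(-3.390000) = -2.742400
x=1.160000, y=-2.742400: f=-6.070758 → y ← -2.742400 + 0.16·(-6.070758) = -3.713721
y(1.32) ≈ -3.7137

-3.7137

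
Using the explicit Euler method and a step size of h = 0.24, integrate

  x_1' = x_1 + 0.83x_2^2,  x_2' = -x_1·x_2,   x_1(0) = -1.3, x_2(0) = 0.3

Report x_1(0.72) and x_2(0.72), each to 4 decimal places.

Euler on (x_1,x_2): x_1_{n+1} = x_1_n + h·x_1', x_2_{n+1} = x_2_n + h·x_2'.
0.000000: (-1.300000, 0.300000); f=(-1.225300, 0.390000) → (-1.594072, 0.393600)
0.240000: (-1.594072, 0.393600); f=(-1.465488, 0.627427) → (-1.945789, 0.544182)
0.480000: (-1.945789, 0.544182); f=(-1.699997, 1.058864) → (-2.353788, 0.798310)
(x_1(0.72), x_2(0.72)) ≈ (-2.3538, 0.7983)

-2.3538, 0.7983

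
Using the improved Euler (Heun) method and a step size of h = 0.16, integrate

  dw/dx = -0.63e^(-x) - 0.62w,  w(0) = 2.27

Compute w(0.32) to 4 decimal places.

1.7068

Heun: k1 = f(x_n, w_n); k2 = f(x_n + h, w_n + h·k1); w_{n+1} = w_n + (h/2)·(k1 + k2).
x=0.000000, w=2.270000:
  k1 = f(0.000000, 2.270000) = -2.037400
  k2 = f(0.160000, 1.944016) = -1.742141
  w ← 2.270000 + (0.16/2)·(-2.037400 + (-1.742141)) = 1.967637
x=0.160000, w=1.967637:
  k1 = f(0.160000, 1.967637) = -1.756785
  k2 = f(0.320000, 1.686551) = -1.503136
  w ← 1.967637 + (0.16/2)·(-1.756785 + (-1.503136)) = 1.706843
w(0.32) ≈ 1.7068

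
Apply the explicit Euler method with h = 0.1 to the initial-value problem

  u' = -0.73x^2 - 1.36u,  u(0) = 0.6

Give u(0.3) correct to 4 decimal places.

Euler: u_{n+1} = u_n + h·f(x_n, u_n).
x=0.000000, u=0.600000: f=-0.816000 → u ← 0.600000 + 0.1·(-0.816000) = 0.518400
x=0.100000, u=0.518400: f=-0.712324 → u ← 0.518400 + 0.1·(-0.712324) = 0.447168
x=0.200000, u=0.447168: f=-0.637348 → u ← 0.447168 + 0.1·(-0.637348) = 0.383433
u(0.3) ≈ 0.3834

0.3834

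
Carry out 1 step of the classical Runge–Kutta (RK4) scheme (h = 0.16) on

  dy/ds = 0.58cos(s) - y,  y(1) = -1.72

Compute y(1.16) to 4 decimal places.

-1.4255

RK4: k1 = f(s_n, y_n); k2 = f(s_n + h/2, y_n + (h/2)·k1); k3 = f(s_n + h/2, y_n + (h/2)·k2); k4 = f(s_n + h, y_n + h·k3); y_{n+1} = y_n + (h/6)·(k1 + 2k2 + 2k3 + k4).
s=1.000000, y=-1.720000:
  k1 = f(1.000000, -1.720000) = 2.033375
  k2 = f(1.080000, -1.557330) = 1.830700
  k3 = f(1.080000, -1.573544) = 1.846914
  k4 = f(1.160000, -1.424494) = 1.656111
  y ← -1.720000 + (0.16/6)·(k1 + 2k2 + 2k3 + k4) = -1.425474
y(1.16) ≈ -1.4255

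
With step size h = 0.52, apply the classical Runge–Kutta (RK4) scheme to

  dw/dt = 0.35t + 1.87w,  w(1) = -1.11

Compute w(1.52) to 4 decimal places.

RK4: k1 = f(t_n, w_n); k2 = f(t_n + h/2, w_n + (h/2)·k1); k3 = f(t_n + h/2, w_n + (h/2)·k2); k4 = f(t_n + h, w_n + h·k3); w_{n+1} = w_n + (h/6)·(k1 + 2k2 + 2k3 + k4).
t=1.000000, w=-1.110000:
  k1 = f(1.000000, -1.110000) = -1.725700
  k2 = f(1.260000, -1.558682) = -2.473735
  k3 = f(1.260000, -1.753171) = -2.837430
  k4 = f(1.520000, -2.585464) = -4.302817
  w ← -1.110000 + (0.52/6)·(k1 + 2k2 + 2k3 + k4) = -2.553073
w(1.52) ≈ -2.5531

-2.5531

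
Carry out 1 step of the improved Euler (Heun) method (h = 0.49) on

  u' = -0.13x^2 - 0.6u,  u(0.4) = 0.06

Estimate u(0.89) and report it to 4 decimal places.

Heun: k1 = f(x_n, u_n); k2 = f(x_n + h, u_n + h·k1); u_{n+1} = u_n + (h/2)·(k1 + k2).
x=0.400000, u=0.060000:
  k1 = f(0.400000, 0.060000) = -0.056800
  k2 = f(0.890000, 0.032168) = -0.122274
  u ← 0.060000 + (0.49/2)·(-0.056800 + (-0.122274)) = 0.016127
u(0.89) ≈ 0.0161

0.0161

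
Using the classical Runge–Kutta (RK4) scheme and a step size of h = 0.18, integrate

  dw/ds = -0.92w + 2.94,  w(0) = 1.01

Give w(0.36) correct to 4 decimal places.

1.6262

RK4: k1 = f(s_n, w_n); k2 = f(s_n + h/2, w_n + (h/2)·k1); k3 = f(s_n + h/2, w_n + (h/2)·k2); k4 = f(s_n + h, w_n + h·k3); w_{n+1} = w_n + (h/6)·(k1 + 2k2 + 2k3 + k4).
s=0.000000, w=1.010000:
  k1 = f(0.000000, 1.010000) = 2.010800
  k2 = f(0.090000, 1.190972) = 1.844306
  k3 = f(0.090000, 1.175988) = 1.858091
  k4 = f(0.180000, 1.344456) = 1.703100
  w ← 1.010000 + (0.18/6)·(k1 + 2k2 + 2k3 + k4) = 1.343561
s=0.180000, w=1.343561:
  k1 = f(0.180000, 1.343561) = 1.703924
  k2 = f(0.270000, 1.496914) = 1.562839
  k3 = f(0.270000, 1.484216) = 1.574521
  k4 = f(0.360000, 1.626975) = 1.443183
  w ← 1.343561 + (0.18/6)·(k1 + 2k2 + 2k3 + k4) = 1.626216
w(0.36) ≈ 1.6262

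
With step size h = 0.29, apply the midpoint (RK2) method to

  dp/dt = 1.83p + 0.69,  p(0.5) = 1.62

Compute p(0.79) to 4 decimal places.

2.9611

Midpoint: k1 = f(t_n, p_n); k2 = f(t_n + h/2, p_n + (h/2)·k1); p_{n+1} = p_n + h·k2.
t=0.500000, p=1.620000:
  k1 = f(0.500000, 1.620000) = 3.654600
  k2 = f(0.645000, 2.149917) = 4.624348
  p ← 1.620000 + 0.29·4.624348 = 2.961061
p(0.79) ≈ 2.9611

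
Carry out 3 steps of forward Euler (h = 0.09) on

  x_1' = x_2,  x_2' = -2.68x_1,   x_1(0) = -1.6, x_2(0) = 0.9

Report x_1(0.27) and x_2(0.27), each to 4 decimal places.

-1.2546, 1.9908

Euler on (x_1,x_2): x_1_{n+1} = x_1_n + h·x_1', x_2_{n+1} = x_2_n + h·x_2'.
0.000000: (-1.600000, 0.900000); f=(0.900000, 4.288000) → (-1.519000, 1.285920)
0.090000: (-1.519000, 1.285920); f=(1.285920, 4.070920) → (-1.403267, 1.652303)
0.180000: (-1.403267, 1.652303); f=(1.652303, 3.760756) → (-1.254560, 1.990771)
(x_1(0.27), x_2(0.27)) ≈ (-1.2546, 1.9908)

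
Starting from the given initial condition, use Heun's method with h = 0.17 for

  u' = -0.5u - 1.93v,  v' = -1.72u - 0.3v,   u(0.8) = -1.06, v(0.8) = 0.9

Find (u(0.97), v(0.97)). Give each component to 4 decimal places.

Heun on (u,v): k1 = f(t_n, state_n); k2 = f(t_n + h, state_n + h·k1); state_{n+1} = state_n + (h/2)·(k1 + k2).
0.800000: (-1.060000, 0.900000)
  k1 = (-1.207000, 1.553200)
  predictor → (-1.265190, 1.164044)
  k2 = (-1.614010, 1.826914)
  → (-1.299786, 1.187310)
(u(0.97), v(0.97)) ≈ (-1.2998, 1.1873)

-1.2998, 1.1873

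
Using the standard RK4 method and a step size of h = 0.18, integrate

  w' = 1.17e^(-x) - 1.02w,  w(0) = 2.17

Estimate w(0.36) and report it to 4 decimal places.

1.7959

RK4: k1 = f(x_n, w_n); k2 = f(x_n + h/2, w_n + (h/2)·k1); k3 = f(x_n + h/2, w_n + (h/2)·k2); k4 = f(x_n + h, w_n + h·k3); w_{n+1} = w_n + (h/6)·(k1 + 2k2 + 2k3 + k4).
x=0.000000, w=2.170000:
  k1 = f(0.000000, 2.170000) = -1.043400
  k2 = f(0.090000, 2.076094) = -1.048316
  k3 = f(0.090000, 2.075652) = -1.047865
  k4 = f(0.180000, 1.981384) = -1.043746
  w ← 2.170000 + (0.18/6)·(k1 + 2k2 + 2k3 + k4) = 1.981615
x=0.180000, w=1.981615:
  k1 = f(0.180000, 1.981615) = -1.043981
  k2 = f(0.270000, 1.887656) = -1.032256
  k3 = f(0.270000, 1.888712) = -1.033332
  k4 = f(0.360000, 1.795615) = -1.015246
  w ← 1.981615 + (0.18/6)·(k1 + 2k2 + 2k3 + k4) = 1.795903
w(0.36) ≈ 1.7959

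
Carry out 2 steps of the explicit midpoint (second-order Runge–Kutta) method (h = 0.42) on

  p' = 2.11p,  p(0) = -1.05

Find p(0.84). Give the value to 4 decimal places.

-5.4529

Midpoint: k1 = f(t_n, p_n); k2 = f(t_n + h/2, p_n + (h/2)·k1); p_{n+1} = p_n + h·k2.
t=0.000000, p=-1.050000:
  k1 = f(0.000000, -1.050000) = -2.215500
  k2 = f(0.210000, -1.515255) = -3.197188
  p ← -1.050000 + 0.42·(-3.197188) = -2.392819
t=0.420000, p=-2.392819:
  k1 = f(0.420000, -2.392819) = -5.048848
  k2 = f(0.630000, -3.453077) = -7.285993
  p ← -2.392819 + 0.42·(-7.285993) = -5.452936
p(0.84) ≈ -5.4529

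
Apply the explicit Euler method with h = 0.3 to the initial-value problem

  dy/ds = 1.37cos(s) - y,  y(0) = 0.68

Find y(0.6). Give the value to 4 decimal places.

1.0135

Euler: y_{n+1} = y_n + h·f(s_n, y_n).
s=0.000000, y=0.680000: f=0.690000 → y ← 0.680000 + 0.3·0.690000 = 0.887000
s=0.300000, y=0.887000: f=0.421811 → y ← 0.887000 + 0.3·0.421811 = 1.013543
y(0.6) ≈ 1.0135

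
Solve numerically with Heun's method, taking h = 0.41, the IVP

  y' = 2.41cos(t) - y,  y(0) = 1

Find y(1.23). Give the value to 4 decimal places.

Heun: k1 = f(t_n, y_n); k2 = f(t_n + h, y_n + h·k1); y_{n+1} = y_n + (h/2)·(k1 + k2).
t=0.000000, y=1.000000:
  k1 = f(0.000000, 1.000000) = 1.410000
  k2 = f(0.410000, 1.578100) = 0.632161
  y ← 1.000000 + (0.41/2)·(1.410000 + 0.632161) = 1.418643
t=0.410000, y=1.418643:
  k1 = f(0.410000, 1.418643) = 0.791618
  k2 = f(0.820000, 1.743206) = -0.099053
  y ← 1.418643 + (0.41/2)·(0.791618 + (-0.099053)) = 1.560619
t=0.820000, y=1.560619:
  k1 = f(0.820000, 1.560619) = 0.083534
  k2 = f(1.230000, 1.594868) = -0.789355
  y ← 1.560619 + (0.41/2)·(0.083534 + (-0.789355)) = 1.415926
y(1.23) ≈ 1.4159

1.4159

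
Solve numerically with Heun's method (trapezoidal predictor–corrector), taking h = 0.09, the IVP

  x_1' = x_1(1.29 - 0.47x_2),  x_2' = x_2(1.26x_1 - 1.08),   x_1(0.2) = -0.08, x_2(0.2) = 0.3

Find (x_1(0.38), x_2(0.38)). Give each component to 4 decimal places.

-0.0986, 0.2422

Heun on (x_1,x_2): k1 = f(x_n, state_n); k2 = f(x_n + h, state_n + h·k1); state_{n+1} = state_n + (h/2)·(k1 + k2).
0.200000: (-0.080000, 0.300000)
  k1 = (-0.091920, -0.354240)
  predictor → (-0.088273, 0.268118)
  k2 = (-0.102748, -0.319389)
  → (-0.088760, 0.269687)
0.290000: (-0.088760, 0.269687)
  k1 = (-0.103250, -0.321423)
  predictor → (-0.098053, 0.240759)
  k2 = (-0.115393, -0.289764)
  → (-0.098599, 0.242183)
(x_1(0.38), x_2(0.38)) ≈ (-0.0986, 0.2422)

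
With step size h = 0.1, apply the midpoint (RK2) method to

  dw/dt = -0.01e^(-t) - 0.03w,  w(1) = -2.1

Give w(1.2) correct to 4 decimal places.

Midpoint: k1 = f(t_n, w_n); k2 = f(t_n + h/2, w_n + (h/2)·k1); w_{n+1} = w_n + h·k2.
t=1.000000, w=-2.100000:
  k1 = f(1.000000, -2.100000) = 0.059321
  k2 = f(1.050000, -2.097034) = 0.059412
  w ← -2.100000 + 0.1·0.059412 = -2.094059
t=1.100000, w=-2.094059:
  k1 = f(1.100000, -2.094059) = 0.059493
  k2 = f(1.150000, -2.091084) = 0.059566
  w ← -2.094059 + 0.1·0.059566 = -2.088102
w(1.2) ≈ -2.0881

-2.0881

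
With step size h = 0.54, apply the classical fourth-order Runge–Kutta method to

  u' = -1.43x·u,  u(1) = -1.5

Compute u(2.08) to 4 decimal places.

-0.1592

RK4: k1 = f(x_n, u_n); k2 = f(x_n + h/2, u_n + (h/2)·k1); k3 = f(x_n + h/2, u_n + (h/2)·k2); k4 = f(x_n + h, u_n + h·k3); u_{n+1} = u_n + (h/6)·(k1 + 2k2 + 2k3 + k4).
x=1.000000, u=-1.500000:
  k1 = f(1.000000, -1.500000) = 2.145000
  k2 = f(1.270000, -0.920850) = 1.672356
  k3 = f(1.270000, -1.048464) = 1.904115
  k4 = f(1.540000, -0.471778) = 1.038949
  u ← -1.500000 + (0.54/6)·(k1 + 2k2 + 2k3 + k4) = -0.569680
x=1.540000, u=-0.569680:
  k1 = f(1.540000, -0.569680) = 1.254549
  k2 = f(1.810000, -0.230952) = 0.597772
  k3 = f(1.810000, -0.408281) = 1.056755
  k4 = f(2.080000, 0.000968) = -0.002878
  u ← -0.569680 + (0.54/6)·(k1 + 2k2 + 2k3 + k4) = -0.159215
u(2.08) ≈ -0.1592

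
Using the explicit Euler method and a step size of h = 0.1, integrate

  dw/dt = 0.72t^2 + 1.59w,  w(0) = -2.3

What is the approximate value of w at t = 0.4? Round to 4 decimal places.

Euler: w_{n+1} = w_n + h·f(t_n, w_n).
t=0.000000, w=-2.300000: f=-3.657000 → w ← -2.300000 + 0.1·(-3.657000) = -2.665700
t=0.100000, w=-2.665700: f=-4.231263 → w ← -2.665700 + 0.1·(-4.231263) = -3.088826
t=0.200000, w=-3.088826: f=-4.882434 → w ← -3.088826 + 0.1·(-4.882434) = -3.577070
t=0.300000, w=-3.577070: f=-5.622741 → w ← -3.577070 + 0.1·(-5.622741) = -4.139344
w(0.4) ≈ -4.1393

-4.1393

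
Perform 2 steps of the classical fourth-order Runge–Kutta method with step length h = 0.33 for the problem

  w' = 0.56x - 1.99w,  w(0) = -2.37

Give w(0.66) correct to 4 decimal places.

-0.5571

RK4: k1 = f(x_n, w_n); k2 = f(x_n + h/2, w_n + (h/2)·k1); k3 = f(x_n + h/2, w_n + (h/2)·k2); k4 = f(x_n + h, w_n + h·k3); w_{n+1} = w_n + (h/6)·(k1 + 2k2 + 2k3 + k4).
x=0.000000, w=-2.370000:
  k1 = f(0.000000, -2.370000) = 4.716300
  k2 = f(0.165000, -1.591811) = 3.260103
  k3 = f(0.165000, -1.832083) = 3.738245
  k4 = f(0.330000, -1.136379) = 2.446194
  w ← -2.370000 + (0.33/6)·(k1 + 2k2 + 2k3 + k4) = -1.206245
x=0.330000, w=-1.206245:
  k1 = f(0.330000, -1.206245) = 2.585227
  k2 = f(0.495000, -0.779682) = 1.828767
  k3 = f(0.495000, -0.904498) = 2.077151
  k4 = f(0.660000, -0.520785) = 1.405962
  w ← -1.206245 + (0.33/6)·(k1 + 2k2 + 2k3 + k4) = -0.557078
w(0.66) ≈ -0.5571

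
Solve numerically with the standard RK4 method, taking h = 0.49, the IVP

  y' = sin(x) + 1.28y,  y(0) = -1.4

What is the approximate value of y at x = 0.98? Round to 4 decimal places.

-4.1905

RK4: k1 = f(x_n, y_n); k2 = f(x_n + h/2, y_n + (h/2)·k1); k3 = f(x_n + h/2, y_n + (h/2)·k2); k4 = f(x_n + h, y_n + h·k3); y_{n+1} = y_n + (h/6)·(k1 + 2k2 + 2k3 + k4).
x=0.000000, y=-1.400000:
  k1 = f(0.000000, -1.400000) = -1.792000
  k2 = f(0.245000, -1.839040) = -2.111415
  k3 = f(0.245000, -1.917297) = -2.211583
  k4 = f(0.490000, -2.483676) = -2.708479
  y ← -1.400000 + (0.49/6)·(k1 + 2k2 + 2k3 + k4) = -2.473629
x=0.490000, y=-2.473629:
  k1 = f(0.490000, -2.473629) = -2.695619
  k2 = f(0.735000, -3.134056) = -3.341004
  k3 = f(0.735000, -3.292175) = -3.543397
  k4 = f(0.980000, -4.209893) = -4.558166
  y ← -2.473629 + (0.49/6)·(k1 + 2k2 + 2k3 + k4) = -4.190473
y(0.98) ≈ -4.1905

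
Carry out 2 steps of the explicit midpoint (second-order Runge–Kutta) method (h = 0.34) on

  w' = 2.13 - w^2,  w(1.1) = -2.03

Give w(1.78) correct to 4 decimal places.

-9.7020

Midpoint: k1 = f(x_n, w_n); k2 = f(x_n + h/2, w_n + (h/2)·k1); w_{n+1} = w_n + h·k2.
x=1.100000, w=-2.030000:
  k1 = f(1.100000, -2.030000) = -1.990900
  k2 = f(1.270000, -2.368453) = -3.479570
  w ← -2.030000 + 0.34·(-3.479570) = -3.213054
x=1.440000, w=-3.213054:
  k1 = f(1.440000, -3.213054) = -8.193714
  k2 = f(1.610000, -4.605985) = -19.085098
  w ← -3.213054 + 0.34·(-19.085098) = -9.701987
w(1.78) ≈ -9.7020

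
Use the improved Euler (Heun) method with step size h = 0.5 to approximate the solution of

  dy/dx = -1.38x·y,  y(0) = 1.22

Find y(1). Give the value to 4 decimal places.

Heun: k1 = f(x_n, y_n); k2 = f(x_n + h, y_n + h·k1); y_{n+1} = y_n + (h/2)·(k1 + k2).
x=0.000000, y=1.220000:
  k1 = f(0.000000, 1.220000) = 0.000000
  k2 = f(0.500000, 1.220000) = -0.841800
  y ← 1.220000 + (0.5/2)·(0.000000 + (-0.841800)) = 1.009550
x=0.500000, y=1.009550:
  k1 = f(0.500000, 1.009550) = -0.696589
  k2 = f(1.000000, 0.661255) = -0.912532
  y ← 1.009550 + (0.5/2)·(-0.696589 + (-0.912532)) = 0.607270
y(1) ≈ 0.6073

0.6073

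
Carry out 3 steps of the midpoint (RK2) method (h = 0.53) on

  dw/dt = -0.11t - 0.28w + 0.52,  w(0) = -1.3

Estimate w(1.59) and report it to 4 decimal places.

Midpoint: k1 = f(t_n, w_n); k2 = f(t_n + h/2, w_n + (h/2)·k1); w_{n+1} = w_n + h·k2.
t=0.000000, w=-1.300000:
  k1 = f(0.000000, -1.300000) = 0.884000
  k2 = f(0.265000, -1.065740) = 0.789257
  w ← -1.300000 + 0.53·0.789257 = -0.881694
t=0.530000, w=-0.881694:
  k1 = f(0.530000, -0.881694) = 0.708574
  k2 = f(0.795000, -0.693922) = 0.626848
  w ← -0.881694 + 0.53·0.626848 = -0.549464
t=1.060000, w=-0.549464:
  k1 = f(1.060000, -0.549464) = 0.557250
  k2 = f(1.325000, -0.401793) = 0.486752
  w ← -0.549464 + 0.53·0.486752 = -0.291486
w(1.59) ≈ -0.2915

-0.2915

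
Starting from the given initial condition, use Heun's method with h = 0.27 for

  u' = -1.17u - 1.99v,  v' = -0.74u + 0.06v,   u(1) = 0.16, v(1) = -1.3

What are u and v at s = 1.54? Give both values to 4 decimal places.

1.2148, -1.6397

Heun on (u,v): k1 = f(s_n, state_n); k2 = f(s_n + h, state_n + h·k1); state_{n+1} = state_n + (h/2)·(k1 + k2).
1.000000: (0.160000, -1.300000)
  k1 = (2.399800, -0.196400)
  predictor → (0.807946, -1.353028)
  k2 = (1.747229, -0.679062)
  → (0.719849, -1.418187)
1.270000: (0.719849, -1.418187)
  k1 = (1.979970, -0.617779)
  predictor → (1.254441, -1.584988)
  k2 = (1.686430, -1.023385)
  → (1.214813, -1.639745)
(u(1.54), v(1.54)) ≈ (1.2148, -1.6397)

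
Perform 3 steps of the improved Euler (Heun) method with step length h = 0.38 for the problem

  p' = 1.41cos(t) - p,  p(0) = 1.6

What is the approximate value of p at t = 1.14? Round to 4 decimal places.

1.2029

Heun: k1 = f(t_n, p_n); k2 = f(t_n + h, p_n + h·k1); p_{n+1} = p_n + (h/2)·(k1 + k2).
t=0.000000, p=1.600000:
  k1 = f(0.000000, 1.600000) = -0.190000
  k2 = f(0.380000, 1.527800) = -0.218383
  p ← 1.600000 + (0.38/2)·(-0.190000 + (-0.218383)) = 1.522407
t=0.380000, p=1.522407:
  k1 = f(0.380000, 1.522407) = -0.212990
  k2 = f(0.760000, 1.441471) = -0.419452
  p ← 1.522407 + (0.38/2)·(-0.212990 + (-0.419452)) = 1.402243
t=0.760000, p=1.402243:
  k1 = f(0.760000, 1.402243) = -0.380224
  k2 = f(1.140000, 1.257758) = -0.668950
  p ← 1.402243 + (0.38/2)·(-0.380224 + (-0.668950)) = 1.202900
p(1.14) ≈ 1.2029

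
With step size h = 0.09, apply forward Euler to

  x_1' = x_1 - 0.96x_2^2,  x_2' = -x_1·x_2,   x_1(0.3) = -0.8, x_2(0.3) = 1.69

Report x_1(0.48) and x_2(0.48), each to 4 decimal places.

Euler on (x_1,x_2): x_1_{n+1} = x_1_n + h·x_1', x_2_{n+1} = x_2_n + h·x_2'.
0.300000: (-0.800000, 1.690000); f=(-3.541856, 1.352000) → (-1.118767, 1.811680)
0.390000: (-1.118767, 1.811680); f=(-4.269664, 2.026848) → (-1.503037, 1.994096)
(x_1(0.48), x_2(0.48)) ≈ (-1.5030, 1.9941)

-1.5030, 1.9941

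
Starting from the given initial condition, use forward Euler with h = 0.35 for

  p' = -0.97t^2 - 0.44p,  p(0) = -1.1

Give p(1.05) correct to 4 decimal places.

Euler: p_{n+1} = p_n + h·f(t_n, p_n).
t=0.000000, p=-1.100000: f=0.484000 → p ← -1.100000 + 0.35·0.484000 = -0.930600
t=0.350000, p=-0.930600: f=0.290639 → p ← -0.930600 + 0.35·0.290639 = -0.828876
t=0.700000, p=-0.828876: f=-0.110594 → p ← -0.828876 + 0.35·(-0.110594) = -0.867584
p(1.05) ≈ -0.8676

-0.8676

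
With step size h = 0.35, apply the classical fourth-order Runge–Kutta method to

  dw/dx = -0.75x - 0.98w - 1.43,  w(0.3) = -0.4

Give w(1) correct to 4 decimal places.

RK4: k1 = f(x_n, w_n); k2 = f(x_n + h/2, w_n + (h/2)·k1); k3 = f(x_n + h/2, w_n + (h/2)·k2); k4 = f(x_n + h, w_n + h·k3); w_{n+1} = w_n + (h/6)·(k1 + 2k2 + 2k3 + k4).
x=0.300000, w=-0.400000:
  k1 = f(0.300000, -0.400000) = -1.263000
  k2 = f(0.475000, -0.621025) = -1.177646
  k3 = f(0.475000, -0.606088) = -1.192284
  k4 = f(0.650000, -0.817299) = -1.116547
  w ← -0.400000 + (0.35/6)·(k1 + 2k2 + 2k3 + k4) = -0.815299
x=0.650000, w=-0.815299:
  k1 = f(0.650000, -0.815299) = -1.118507
  k2 = f(0.825000, -1.011037) = -1.057933
  k3 = f(0.825000, -1.000437) = -1.068322
  k4 = f(1.000000, -1.189211) = -1.014573
  w ← -0.815299 + (0.35/6)·(k1 + 2k2 + 2k3 + k4) = -1.187791
w(1) ≈ -1.1878

-1.1878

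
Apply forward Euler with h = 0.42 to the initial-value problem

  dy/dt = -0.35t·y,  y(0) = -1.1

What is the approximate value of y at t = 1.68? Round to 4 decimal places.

Euler: y_{n+1} = y_n + h·f(t_n, y_n).
t=0.000000, y=-1.100000: f=0.000000 → y ← -1.100000 + 0.42·0.000000 = -1.100000
t=0.420000, y=-1.100000: f=0.161700 → y ← -1.100000 + 0.42·0.161700 = -1.032086
t=0.840000, y=-1.032086: f=0.303433 → y ← -1.032086 + 0.42·0.303433 = -0.904644
t=1.260000, y=-0.904644: f=0.398948 → y ← -0.904644 + 0.42·0.398948 = -0.737086
y(1.68) ≈ -0.7371

-0.7371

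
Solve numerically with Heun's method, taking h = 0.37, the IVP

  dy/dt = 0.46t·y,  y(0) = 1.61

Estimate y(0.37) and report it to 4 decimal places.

1.6607

Heun: k1 = f(t_n, y_n); k2 = f(t_n + h, y_n + h·k1); y_{n+1} = y_n + (h/2)·(k1 + k2).
t=0.000000, y=1.610000:
  k1 = f(0.000000, 1.610000) = 0.000000
  k2 = f(0.370000, 1.610000) = 0.274022
  y ← 1.610000 + (0.37/2)·(0.000000 + 0.274022) = 1.660694
y(0.37) ≈ 1.6607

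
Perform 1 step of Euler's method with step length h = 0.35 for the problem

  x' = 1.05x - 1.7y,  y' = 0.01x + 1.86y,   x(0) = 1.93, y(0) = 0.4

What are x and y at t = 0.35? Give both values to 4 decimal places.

2.4013, 0.6672

Euler on (x,y): x_{n+1} = x_n + h·x', y_{n+1} = y_n + h·y'.
0.000000: (1.930000, 0.400000); f=(1.346500, 0.763300) → (2.401275, 0.667155)
(x(0.35), y(0.35)) ≈ (2.4013, 0.6672)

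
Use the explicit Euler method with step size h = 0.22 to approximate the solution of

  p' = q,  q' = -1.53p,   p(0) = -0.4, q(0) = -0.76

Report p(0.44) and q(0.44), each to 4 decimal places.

-0.7048, -0.4344

Euler on (p,q): p_{n+1} = p_n + h·p', q_{n+1} = q_n + h·q'.
0.000000: (-0.400000, -0.760000); f=(-0.760000, 0.612000) → (-0.567200, -0.625360)
0.220000: (-0.567200, -0.625360); f=(-0.625360, 0.867816) → (-0.704779, -0.434440)
(p(0.44), q(0.44)) ≈ (-0.7048, -0.4344)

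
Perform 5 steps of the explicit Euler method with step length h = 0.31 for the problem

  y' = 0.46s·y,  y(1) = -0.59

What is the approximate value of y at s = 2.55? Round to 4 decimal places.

-1.6571

Euler: y_{n+1} = y_n + h·f(s_n, y_n).
s=1.000000, y=-0.590000: f=-0.271400 → y ← -0.590000 + 0.31·(-0.271400) = -0.674134
s=1.310000, y=-0.674134: f=-0.406233 → y ← -0.674134 + 0.31·(-0.406233) = -0.800066
s=1.620000, y=-0.800066: f=-0.596209 → y ← -0.800066 + 0.31·(-0.596209) = -0.984891
s=1.930000, y=-0.984891: f=-0.874386 → y ← -0.984891 + 0.31·(-0.874386) = -1.255951
s=2.240000, y=-1.255951: f=-1.294132 → y ← -1.255951 + 0.31·(-1.294132) = -1.657132
y(2.55) ≈ -1.6571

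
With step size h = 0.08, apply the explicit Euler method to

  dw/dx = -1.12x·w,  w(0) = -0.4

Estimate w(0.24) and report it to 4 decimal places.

Euler: w_{n+1} = w_n + h·f(x_n, w_n).
x=0.000000, w=-0.400000: f=0.000000 → w ← -0.400000 + 0.08·0.000000 = -0.400000
x=0.080000, w=-0.400000: f=0.035840 → w ← -0.400000 + 0.08·0.035840 = -0.397133
x=0.160000, w=-0.397133: f=0.071166 → w ← -0.397133 + 0.08·0.071166 = -0.391440
w(0.24) ≈ -0.3914

-0.3914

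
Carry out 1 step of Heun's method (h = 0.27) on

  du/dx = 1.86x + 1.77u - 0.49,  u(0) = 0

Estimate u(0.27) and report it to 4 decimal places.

-0.0961

Heun: k1 = f(x_n, u_n); k2 = f(x_n + h, u_n + h·k1); u_{n+1} = u_n + (h/2)·(k1 + k2).
x=0.000000, u=0.000000:
  k1 = f(0.000000, 0.000000) = -0.490000
  k2 = f(0.270000, -0.132300) = -0.221971
  u ← 0.000000 + (0.27/2)·(-0.490000 + (-0.221971)) = -0.096116
u(0.27) ≈ -0.0961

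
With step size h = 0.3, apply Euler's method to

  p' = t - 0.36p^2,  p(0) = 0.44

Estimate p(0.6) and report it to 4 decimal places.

Euler: p_{n+1} = p_n + h·f(t_n, p_n).
t=0.000000, p=0.440000: f=-0.069696 → p ← 0.440000 + 0.3·(-0.069696) = 0.419091
t=0.300000, p=0.419091: f=0.236771 → p ← 0.419091 + 0.3·0.236771 = 0.490122
p(0.6) ≈ 0.4901

0.4901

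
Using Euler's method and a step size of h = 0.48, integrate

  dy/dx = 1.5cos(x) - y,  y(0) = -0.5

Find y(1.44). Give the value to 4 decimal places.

Euler: y_{n+1} = y_n + h·f(x_n, y_n).
x=0.000000, y=-0.500000: f=2.000000 → y ← -0.500000 + 0.48·2.000000 = 0.460000
x=0.480000, y=0.460000: f=0.870492 → y ← 0.460000 + 0.48·0.870492 = 0.877836
x=0.960000, y=0.877836: f=-0.017556 → y ← 0.877836 + 0.48·(-0.017556) = 0.869409
y(1.44) ≈ 0.8694

0.8694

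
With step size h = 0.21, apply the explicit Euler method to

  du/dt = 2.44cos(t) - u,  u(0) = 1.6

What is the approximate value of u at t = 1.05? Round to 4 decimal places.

Euler: u_{n+1} = u_n + h·f(t_n, u_n).
t=0.000000, u=1.600000: f=0.840000 → u ← 1.600000 + 0.21·0.840000 = 1.776400
t=0.210000, u=1.776400: f=0.609995 → u ← 1.776400 + 0.21·0.609995 = 1.904499
t=0.420000, u=1.904499: f=0.323438 → u ← 1.904499 + 0.21·0.323438 = 1.972421
t=0.630000, u=1.972421: f=-0.000834 → u ← 1.972421 + 0.21·(-0.000834) = 1.972246
t=0.840000, u=1.972246: f=-0.343637 → u ← 1.972246 + 0.21·(-0.343637) = 1.900082
u(1.05) ≈ 1.9001

1.9001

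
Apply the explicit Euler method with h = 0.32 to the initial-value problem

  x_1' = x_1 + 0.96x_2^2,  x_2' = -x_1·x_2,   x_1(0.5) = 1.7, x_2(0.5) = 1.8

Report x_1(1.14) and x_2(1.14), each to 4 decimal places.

Euler on (x_1,x_2): x_1_{n+1} = x_1_n + h·x_1', x_2_{n+1} = x_2_n + h·x_2'.
0.500000: (1.700000, 1.800000); f=(4.810400, -3.060000) → (3.239328, 0.820800)
0.820000: (3.239328, 0.820800); f=(3.886092, -2.658840) → (4.482877, -0.030029)
(x_1(1.14), x_2(1.14)) ≈ (4.4829, -0.0300)

4.4829, -0.0300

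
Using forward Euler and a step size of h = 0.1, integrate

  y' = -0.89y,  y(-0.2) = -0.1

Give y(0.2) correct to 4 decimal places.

Euler: y_{n+1} = y_n + h·f(x_n, y_n).
x=-0.200000, y=-0.100000: f=0.089000 → y ← -0.100000 + 0.1·0.089000 = -0.091100
x=-0.100000, y=-0.091100: f=0.081079 → y ← -0.091100 + 0.1·0.081079 = -0.082992
x=0.000000, y=-0.082992: f=0.073863 → y ← -0.082992 + 0.1·0.073863 = -0.075606
x=0.100000, y=-0.075606: f=0.067289 → y ← -0.075606 + 0.1·0.067289 = -0.068877
y(0.2) ≈ -0.0689

-0.0689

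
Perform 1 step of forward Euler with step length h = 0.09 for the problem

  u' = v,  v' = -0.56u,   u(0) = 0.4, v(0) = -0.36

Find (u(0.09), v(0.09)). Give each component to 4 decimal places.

Euler on (u,v): u_{n+1} = u_n + h·u', v_{n+1} = v_n + h·v'.
0.000000: (0.400000, -0.360000); f=(-0.360000, -0.224000) → (0.367600, -0.380160)
(u(0.09), v(0.09)) ≈ (0.3676, -0.3802)

0.3676, -0.3802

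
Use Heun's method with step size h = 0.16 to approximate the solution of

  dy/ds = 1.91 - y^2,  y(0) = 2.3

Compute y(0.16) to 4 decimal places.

1.9348

Heun: k1 = f(s_n, y_n); k2 = f(s_n + h, y_n + h·k1); y_{n+1} = y_n + (h/2)·(k1 + k2).
s=0.000000, y=2.300000:
  k1 = f(0.000000, 2.300000) = -3.380000
  k2 = f(0.160000, 1.759200) = -1.184785
  y ← 2.300000 + (0.16/2)·(-3.380000 + (-1.184785)) = 1.934817
y(0.16) ≈ 1.9348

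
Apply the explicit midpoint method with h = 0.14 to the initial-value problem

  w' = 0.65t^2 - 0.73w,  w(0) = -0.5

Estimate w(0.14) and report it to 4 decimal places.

-0.4511

Midpoint: k1 = f(t_n, w_n); k2 = f(t_n + h/2, w_n + (h/2)·k1); w_{n+1} = w_n + h·k2.
t=0.000000, w=-0.500000:
  k1 = f(0.000000, -0.500000) = 0.365000
  k2 = f(0.070000, -0.474450) = 0.349533
  w ← -0.500000 + 0.14·0.349533 = -0.451065
w(0.14) ≈ -0.4511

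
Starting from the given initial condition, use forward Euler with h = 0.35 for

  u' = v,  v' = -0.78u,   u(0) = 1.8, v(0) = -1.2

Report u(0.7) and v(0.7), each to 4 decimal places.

0.7880, -2.0681

Euler on (u,v): u_{n+1} = u_n + h·u', v_{n+1} = v_n + h·v'.
0.000000: (1.800000, -1.200000); f=(-1.200000, -1.404000) → (1.380000, -1.691400)
0.350000: (1.380000, -1.691400); f=(-1.691400, -1.076400) → (0.788010, -2.068140)
(u(0.7), v(0.7)) ≈ (0.7880, -2.0681)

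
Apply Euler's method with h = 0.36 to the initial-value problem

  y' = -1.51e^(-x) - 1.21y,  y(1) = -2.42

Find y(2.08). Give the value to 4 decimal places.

-0.6749

Euler: y_{n+1} = y_n + h·f(x_n, y_n).
x=1.000000, y=-2.420000: f=2.372702 → y ← -2.420000 + 0.36·2.372702 = -1.565827
x=1.360000, y=-1.565827: f=1.507093 → y ← -1.565827 + 0.36·1.507093 = -1.023274
x=1.720000, y=-1.023274: f=0.967771 → y ← -1.023274 + 0.36·0.967771 = -0.674876
y(2.08) ≈ -0.6749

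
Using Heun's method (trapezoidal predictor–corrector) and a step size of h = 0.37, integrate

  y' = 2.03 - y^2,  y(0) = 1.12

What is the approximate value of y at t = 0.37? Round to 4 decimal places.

Heun: k1 = f(t_n, y_n); k2 = f(t_n + h, y_n + h·k1); y_{n+1} = y_n + (h/2)·(k1 + k2).
t=0.000000, y=1.120000:
  k1 = f(0.000000, 1.120000) = 0.775600
  k2 = f(0.370000, 1.406972) = 0.050430
  y ← 1.120000 + (0.37/2)·(0.775600 + 0.050430) = 1.272816
y(0.37) ≈ 1.2728

1.2728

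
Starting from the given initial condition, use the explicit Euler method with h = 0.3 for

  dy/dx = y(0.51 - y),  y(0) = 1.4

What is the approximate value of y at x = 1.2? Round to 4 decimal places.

0.7129

Euler: y_{n+1} = y_n + h·f(x_n, y_n).
x=0.000000, y=1.400000: f=-1.246000 → y ← 1.400000 + 0.3·(-1.246000) = 1.026200
x=0.300000, y=1.026200: f=-0.529724 → y ← 1.026200 + 0.3·(-0.529724) = 0.867283
x=0.600000, y=0.867283: f=-0.309865 → y ← 0.867283 + 0.3·(-0.309865) = 0.774323
x=0.900000, y=0.774323: f=-0.204672 → y ← 0.774323 + 0.3·(-0.204672) = 0.712922
y(1.2) ≈ 0.7129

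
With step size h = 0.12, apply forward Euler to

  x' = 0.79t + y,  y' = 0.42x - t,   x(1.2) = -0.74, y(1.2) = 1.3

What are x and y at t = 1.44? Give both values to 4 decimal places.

Euler on (x,y): x_{n+1} = x_n + h·x', y_{n+1} = y_n + h·y'.
1.200000: (-0.740000, 1.300000); f=(2.248000, -1.510800) → (-0.470240, 1.118704)
1.320000: (-0.470240, 1.118704); f=(2.161504, -1.517501) → (-0.210860, 0.936604)
(x(1.44), y(1.44)) ≈ (-0.2109, 0.9366)

-0.2109, 0.9366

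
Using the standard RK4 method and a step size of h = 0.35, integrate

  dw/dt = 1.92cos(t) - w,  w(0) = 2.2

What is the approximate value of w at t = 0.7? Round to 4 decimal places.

1.9684

RK4: k1 = f(t_n, w_n); k2 = f(t_n + h/2, w_n + (h/2)·k1); k3 = f(t_n + h/2, w_n + (h/2)·k2); k4 = f(t_n + h, w_n + h·k3); w_{n+1} = w_n + (h/6)·(k1 + 2k2 + 2k3 + k4).
t=0.000000, w=2.200000:
  k1 = f(0.000000, 2.200000) = -0.280000
  k2 = f(0.175000, 2.151000) = -0.260325
  k3 = f(0.175000, 2.154443) = -0.263768
  k4 = f(0.350000, 2.107681) = -0.304086
  w ← 2.200000 + (0.35/6)·(k1 + 2k2 + 2k3 + k4) = 2.104784
t=0.350000, w=2.104784:
  k1 = f(0.350000, 2.104784) = -0.301189
  k2 = f(0.525000, 2.052076) = -0.390654
  k3 = f(0.525000, 2.036420) = -0.374998
  k4 = f(0.700000, 1.973535) = -0.505038
  w ← 2.104784 + (0.35/6)·(k1 + 2k2 + 2k3 + k4) = 1.968428
w(0.7) ≈ 1.9684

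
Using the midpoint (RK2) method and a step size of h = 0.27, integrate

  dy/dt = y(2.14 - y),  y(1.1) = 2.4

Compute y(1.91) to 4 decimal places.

Midpoint: k1 = f(t_n, y_n); k2 = f(t_n + h/2, y_n + (h/2)·k1); y_{n+1} = y_n + h·k2.
t=1.100000, y=2.400000:
  k1 = f(1.100000, 2.400000) = -0.624000
  k2 = f(1.235000, 2.315760) = -0.407018
  y ← 2.400000 + 0.27·(-0.407018) = 2.290105
t=1.370000, y=2.290105:
  k1 = f(1.370000, 2.290105) = -0.343757
  k2 = f(1.505000, 2.243698) = -0.232667
  y ← 2.290105 + 0.27·(-0.232667) = 2.227285
t=1.640000, y=2.227285:
  k1 = f(1.640000, 2.227285) = -0.194409
  k2 = f(1.775000, 2.201040) = -0.134351
  y ← 2.227285 + 0.27·(-0.134351) = 2.191010
y(1.91) ≈ 2.1910

2.1910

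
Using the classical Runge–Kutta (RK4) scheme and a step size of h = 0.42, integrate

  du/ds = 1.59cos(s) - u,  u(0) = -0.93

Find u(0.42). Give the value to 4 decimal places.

-0.0836

RK4: k1 = f(s_n, u_n); k2 = f(s_n + h/2, u_n + (h/2)·k1); k3 = f(s_n + h/2, u_n + (h/2)·k2); k4 = f(s_n + h, u_n + h·k3); u_{n+1} = u_n + (h/6)·(k1 + 2k2 + 2k3 + k4).
s=0.000000, u=-0.930000:
  k1 = f(0.000000, -0.930000) = 2.520000
  k2 = f(0.210000, -0.400800) = 1.955869
  k3 = f(0.210000, -0.519267) = 2.074337
  k4 = f(0.420000, -0.058779) = 1.510590
  u ← -0.930000 + (0.42/6)·(k1 + 2k2 + 2k3 + k4) = -0.083630
u(0.42) ≈ -0.0836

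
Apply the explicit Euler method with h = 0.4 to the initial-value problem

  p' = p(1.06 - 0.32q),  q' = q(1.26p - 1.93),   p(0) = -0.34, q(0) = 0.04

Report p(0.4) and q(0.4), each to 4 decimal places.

-0.4824, 0.0023

Euler on (p,q): p_{n+1} = p_n + h·p', q_{n+1} = q_n + h·q'.
0.000000: (-0.340000, 0.040000); f=(-0.356048, -0.094336) → (-0.482419, 0.002266)
(p(0.4), q(0.4)) ≈ (-0.4824, 0.0023)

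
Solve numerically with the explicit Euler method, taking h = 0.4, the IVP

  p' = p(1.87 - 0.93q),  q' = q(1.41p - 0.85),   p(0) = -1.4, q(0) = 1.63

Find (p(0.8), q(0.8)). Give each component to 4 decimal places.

Euler on (p,q): p_{n+1} = p_n + h·p', q_{n+1} = q_n + h·q'.
0.000000: (-1.400000, 1.630000); f=(-0.495740, -4.603120) → (-1.598296, -0.211248)
0.400000: (-1.598296, -0.211248); f=(-3.302816, 0.655629) → (-2.919422, 0.051003)
(p(0.8), q(0.8)) ≈ (-2.9194, 0.0510)

-2.9194, 0.0510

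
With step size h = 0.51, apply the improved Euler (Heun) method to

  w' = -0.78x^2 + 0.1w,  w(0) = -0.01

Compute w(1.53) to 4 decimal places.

-1.0270

Heun: k1 = f(x_n, w_n); k2 = f(x_n + h, w_n + h·k1); w_{n+1} = w_n + (h/2)·(k1 + k2).
x=0.000000, w=-0.010000:
  k1 = f(0.000000, -0.010000) = -0.001000
  k2 = f(0.510000, -0.010510) = -0.203929
  w ← -0.010000 + (0.51/2)·(-0.001000 + (-0.203929)) = -0.062257
x=0.510000, w=-0.062257:
  k1 = f(0.510000, -0.062257) = -0.209104
  k2 = f(1.020000, -0.168900) = -0.828402
  w ← -0.062257 + (0.51/2)·(-0.209104 + (-0.828402)) = -0.326821
x=1.020000, w=-0.326821:
  k1 = f(1.020000, -0.326821) = -0.844194
  k2 = f(1.530000, -0.757360) = -1.901638
  w ← -0.326821 + (0.51/2)·(-0.844194 + (-1.901638)) = -1.027008
w(1.53) ≈ -1.0270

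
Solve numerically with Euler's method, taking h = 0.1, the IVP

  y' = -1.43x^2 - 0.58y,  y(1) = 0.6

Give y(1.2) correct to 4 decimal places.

0.2247

Euler: y_{n+1} = y_n + h·f(x_n, y_n).
x=1.000000, y=0.600000: f=-1.778000 → y ← 0.600000 + 0.1·(-1.778000) = 0.422200
x=1.100000, y=0.422200: f=-1.975176 → y ← 0.422200 + 0.1·(-1.975176) = 0.224682
y(1.2) ≈ 0.2247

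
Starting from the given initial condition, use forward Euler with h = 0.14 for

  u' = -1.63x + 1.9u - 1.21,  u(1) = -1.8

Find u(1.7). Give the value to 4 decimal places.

Euler: u_{n+1} = u_n + h·f(x_n, u_n).
x=1.000000, u=-1.800000: f=-6.260000 → u ← -1.800000 + 0.14·(-6.260000) = -2.676400
x=1.140000, u=-2.676400: f=-8.153360 → u ← -2.676400 + 0.14·(-8.153360) = -3.817870
x=1.280000, u=-3.817870: f=-10.550354 → u ← -3.817870 + 0.14·(-10.550354) = -5.294920
x=1.420000, u=-5.294920: f=-13.584948 → u ← -5.294920 + 0.14·(-13.584948) = -7.196813
x=1.560000, u=-7.196813: f=-17.426744 → u ← -7.196813 + 0.14·(-17.426744) = -9.636557
u(1.7) ≈ -9.6366

-9.6366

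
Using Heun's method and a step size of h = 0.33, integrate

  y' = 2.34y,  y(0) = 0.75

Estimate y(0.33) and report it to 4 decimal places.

Heun: k1 = f(t_n, y_n); k2 = f(t_n + h, y_n + h·k1); y_{n+1} = y_n + (h/2)·(k1 + k2).
t=0.000000, y=0.750000:
  k1 = f(0.000000, 0.750000) = 1.755000
  k2 = f(0.330000, 1.329150) = 3.110211
  y ← 0.750000 + (0.33/2)·(1.755000 + 3.110211) = 1.552760
y(0.33) ≈ 1.5528

1.5528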